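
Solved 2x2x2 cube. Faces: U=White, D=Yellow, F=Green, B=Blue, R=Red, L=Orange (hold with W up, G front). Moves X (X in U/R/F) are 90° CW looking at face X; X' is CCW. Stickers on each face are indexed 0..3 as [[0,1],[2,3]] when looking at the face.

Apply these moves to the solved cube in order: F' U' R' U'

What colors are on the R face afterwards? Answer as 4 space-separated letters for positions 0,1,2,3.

After move 1 (F'): F=GGGG U=WWRR R=YRYR D=OOYY L=OWOW
After move 2 (U'): U=WRWR F=OWGG R=GGYR B=YRBB L=BBOW
After move 3 (R'): R=GRGY U=WBWY F=ORGR D=OWYG B=YROB
After move 4 (U'): U=BYWW F=BBGR R=ORGY B=GROB L=YROW
Query: R face = ORGY

Answer: O R G Y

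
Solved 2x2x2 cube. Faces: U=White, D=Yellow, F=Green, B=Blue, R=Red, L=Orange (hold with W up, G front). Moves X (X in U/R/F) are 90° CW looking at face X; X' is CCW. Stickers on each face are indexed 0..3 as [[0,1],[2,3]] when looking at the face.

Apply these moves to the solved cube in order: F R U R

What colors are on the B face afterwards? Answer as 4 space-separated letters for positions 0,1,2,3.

Answer: G Y W B

Derivation:
After move 1 (F): F=GGGG U=WWOO R=WRWR D=RRYY L=OYOY
After move 2 (R): R=WWRR U=WGOG F=GRGY D=RBYB B=OBWB
After move 3 (U): U=OWGG F=WWGY R=OBRR B=OYWB L=GROY
After move 4 (R): R=RORB U=OWGY F=WBGB D=RWYO B=GYWB
Query: B face = GYWB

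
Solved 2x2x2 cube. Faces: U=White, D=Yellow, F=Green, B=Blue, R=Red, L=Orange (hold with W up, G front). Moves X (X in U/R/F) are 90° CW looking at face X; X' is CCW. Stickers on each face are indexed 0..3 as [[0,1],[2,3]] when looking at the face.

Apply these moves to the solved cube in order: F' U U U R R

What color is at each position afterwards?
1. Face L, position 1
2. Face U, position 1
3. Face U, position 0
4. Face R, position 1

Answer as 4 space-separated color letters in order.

After move 1 (F'): F=GGGG U=WWRR R=YRYR D=OOYY L=OWOW
After move 2 (U): U=RWRW F=YRGG R=BBYR B=OWBB L=GGOW
After move 3 (U): U=RRWW F=BBGG R=OWYR B=GGBB L=YROW
After move 4 (U): U=WRWR F=OWGG R=GGYR B=YRBB L=BBOW
After move 5 (R): R=YGRG U=WWWG F=OOGY D=OBYY B=RRRB
After move 6 (R): R=RYGG U=WOWY F=OBGY D=ORYR B=GRWB
Query 1: L[1] = B
Query 2: U[1] = O
Query 3: U[0] = W
Query 4: R[1] = Y

Answer: B O W Y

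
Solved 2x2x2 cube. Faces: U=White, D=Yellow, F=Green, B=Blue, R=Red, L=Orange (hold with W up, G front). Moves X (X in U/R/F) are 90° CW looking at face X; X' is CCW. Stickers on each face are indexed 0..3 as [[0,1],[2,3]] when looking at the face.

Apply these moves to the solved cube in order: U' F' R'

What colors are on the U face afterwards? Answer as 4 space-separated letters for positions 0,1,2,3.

After move 1 (U'): U=WWWW F=OOGG R=GGRR B=RRBB L=BBOO
After move 2 (F'): F=OGOG U=WWGR R=YGYR D=BOYY L=BWOW
After move 3 (R'): R=GRYY U=WBGR F=OWOR D=BGYG B=YROB
Query: U face = WBGR

Answer: W B G R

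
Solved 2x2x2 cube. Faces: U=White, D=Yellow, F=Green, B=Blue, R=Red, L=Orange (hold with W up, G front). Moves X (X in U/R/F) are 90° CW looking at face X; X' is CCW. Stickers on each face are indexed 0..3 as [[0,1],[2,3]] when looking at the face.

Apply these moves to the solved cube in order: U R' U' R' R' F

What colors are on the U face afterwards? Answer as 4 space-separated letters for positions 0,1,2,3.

Answer: B R O O

Derivation:
After move 1 (U): U=WWWW F=RRGG R=BBRR B=OOBB L=GGOO
After move 2 (R'): R=BRBR U=WBWO F=RWGW D=YRYG B=YOYB
After move 3 (U'): U=BOWW F=GGGW R=RWBR B=BRYB L=YOOO
After move 4 (R'): R=WRRB U=BYWB F=GOGW D=YGYW B=GRRB
After move 5 (R'): R=RBWR U=BRWG F=GYGB D=YOYW B=WRGB
After move 6 (F): F=GGBY U=BROO R=WBGR D=WRYW L=YYOO
Query: U face = BROO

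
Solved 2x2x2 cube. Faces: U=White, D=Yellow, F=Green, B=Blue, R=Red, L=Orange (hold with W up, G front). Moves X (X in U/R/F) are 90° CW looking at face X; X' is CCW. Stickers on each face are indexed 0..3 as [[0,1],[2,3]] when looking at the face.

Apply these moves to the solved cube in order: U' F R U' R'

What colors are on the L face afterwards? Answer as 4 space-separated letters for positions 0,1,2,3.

After move 1 (U'): U=WWWW F=OOGG R=GGRR B=RRBB L=BBOO
After move 2 (F): F=GOGO U=WWOB R=WGWR D=RGYY L=BYOY
After move 3 (R): R=WWRG U=WOOO F=GGGY D=RBYR B=BRWB
After move 4 (U'): U=OOWO F=BYGY R=GGRG B=WWWB L=BROY
After move 5 (R'): R=GGGR U=OWWW F=BOGO D=RYYY B=RWBB
Query: L face = BROY

Answer: B R O Y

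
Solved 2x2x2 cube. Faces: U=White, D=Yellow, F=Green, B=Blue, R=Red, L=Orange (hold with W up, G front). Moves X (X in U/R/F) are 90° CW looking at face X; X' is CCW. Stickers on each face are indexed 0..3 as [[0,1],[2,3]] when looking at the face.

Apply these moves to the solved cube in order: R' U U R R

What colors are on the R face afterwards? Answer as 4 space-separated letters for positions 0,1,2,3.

Answer: R R O O

Derivation:
After move 1 (R'): R=RRRR U=WBWB F=GWGW D=YGYG B=YBYB
After move 2 (U): U=WWBB F=RRGW R=YBRR B=OOYB L=GWOO
After move 3 (U): U=BWBW F=YBGW R=OORR B=GWYB L=RROO
After move 4 (R): R=RORO U=BBBW F=YGGG D=YYYG B=WWWB
After move 5 (R): R=RROO U=BGBG F=YYGG D=YWYW B=WWBB
Query: R face = RROO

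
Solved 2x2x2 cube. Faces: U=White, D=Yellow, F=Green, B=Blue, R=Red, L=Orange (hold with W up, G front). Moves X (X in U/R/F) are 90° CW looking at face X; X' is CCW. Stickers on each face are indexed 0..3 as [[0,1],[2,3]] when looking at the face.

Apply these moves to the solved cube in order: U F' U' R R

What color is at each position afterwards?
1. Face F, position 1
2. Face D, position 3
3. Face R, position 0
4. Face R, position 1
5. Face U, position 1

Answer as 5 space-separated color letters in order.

Answer: B B R Y O

Derivation:
After move 1 (U): U=WWWW F=RRGG R=BBRR B=OOBB L=GGOO
After move 2 (F'): F=RGRG U=WWBR R=YBYR D=GOYY L=GWOW
After move 3 (U'): U=WRWB F=GWRG R=RGYR B=YBBB L=OOOW
After move 4 (R): R=YRRG U=WWWG F=GORY D=GBYY B=BBRB
After move 5 (R): R=RYGR U=WOWY F=GBRY D=GRYB B=GBWB
Query 1: F[1] = B
Query 2: D[3] = B
Query 3: R[0] = R
Query 4: R[1] = Y
Query 5: U[1] = O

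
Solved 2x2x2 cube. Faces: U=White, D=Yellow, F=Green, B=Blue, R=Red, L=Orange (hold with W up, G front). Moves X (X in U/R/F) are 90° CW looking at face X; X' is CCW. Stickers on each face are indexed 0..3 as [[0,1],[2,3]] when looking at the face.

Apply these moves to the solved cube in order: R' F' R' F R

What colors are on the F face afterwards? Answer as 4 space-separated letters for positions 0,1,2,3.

After move 1 (R'): R=RRRR U=WBWB F=GWGW D=YGYG B=YBYB
After move 2 (F'): F=WWGG U=WBRR R=GRYR D=OOYG L=OBOW
After move 3 (R'): R=RRGY U=WYRY F=WBGR D=OWYG B=GBOB
After move 4 (F): F=GWRB U=WYWB R=RRYY D=GRYG L=OOOW
After move 5 (R): R=YRYR U=WWWB F=GRRG D=GOYG B=BBYB
Query: F face = GRRG

Answer: G R R G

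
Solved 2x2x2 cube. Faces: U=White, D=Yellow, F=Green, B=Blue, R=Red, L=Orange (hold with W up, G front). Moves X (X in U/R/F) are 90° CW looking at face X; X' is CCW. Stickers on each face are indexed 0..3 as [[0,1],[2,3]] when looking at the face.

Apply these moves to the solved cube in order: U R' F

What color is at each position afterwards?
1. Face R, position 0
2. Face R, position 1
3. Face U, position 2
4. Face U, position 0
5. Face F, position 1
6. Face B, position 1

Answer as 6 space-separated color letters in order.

After move 1 (U): U=WWWW F=RRGG R=BBRR B=OOBB L=GGOO
After move 2 (R'): R=BRBR U=WBWO F=RWGW D=YRYG B=YOYB
After move 3 (F): F=GRWW U=WBOG R=WROR D=BBYG L=GYOR
Query 1: R[0] = W
Query 2: R[1] = R
Query 3: U[2] = O
Query 4: U[0] = W
Query 5: F[1] = R
Query 6: B[1] = O

Answer: W R O W R O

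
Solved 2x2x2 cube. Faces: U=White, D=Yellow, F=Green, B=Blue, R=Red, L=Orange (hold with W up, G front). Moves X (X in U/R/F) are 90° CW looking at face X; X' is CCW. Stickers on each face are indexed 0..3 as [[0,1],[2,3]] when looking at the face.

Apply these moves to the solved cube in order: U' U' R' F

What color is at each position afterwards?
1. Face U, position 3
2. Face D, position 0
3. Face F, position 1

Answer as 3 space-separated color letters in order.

Answer: R O B

Derivation:
After move 1 (U'): U=WWWW F=OOGG R=GGRR B=RRBB L=BBOO
After move 2 (U'): U=WWWW F=BBGG R=OORR B=GGBB L=RROO
After move 3 (R'): R=OROR U=WBWG F=BWGW D=YBYG B=YGYB
After move 4 (F): F=GBWW U=WBOR R=WRGR D=OOYG L=RYOB
Query 1: U[3] = R
Query 2: D[0] = O
Query 3: F[1] = B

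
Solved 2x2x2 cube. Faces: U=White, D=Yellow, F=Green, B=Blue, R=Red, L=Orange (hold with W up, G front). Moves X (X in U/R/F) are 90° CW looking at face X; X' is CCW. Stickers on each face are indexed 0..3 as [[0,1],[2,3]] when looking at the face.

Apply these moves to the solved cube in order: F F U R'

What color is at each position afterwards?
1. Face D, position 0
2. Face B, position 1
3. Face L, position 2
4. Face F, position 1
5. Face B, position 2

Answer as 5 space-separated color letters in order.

Answer: W R O W W

Derivation:
After move 1 (F): F=GGGG U=WWOO R=WRWR D=RRYY L=OYOY
After move 2 (F): F=GGGG U=WWYY R=OROR D=WWYY L=OROR
After move 3 (U): U=YWYW F=ORGG R=BBOR B=ORBB L=GGOR
After move 4 (R'): R=BRBO U=YBYO F=OWGW D=WRYG B=YRWB
Query 1: D[0] = W
Query 2: B[1] = R
Query 3: L[2] = O
Query 4: F[1] = W
Query 5: B[2] = W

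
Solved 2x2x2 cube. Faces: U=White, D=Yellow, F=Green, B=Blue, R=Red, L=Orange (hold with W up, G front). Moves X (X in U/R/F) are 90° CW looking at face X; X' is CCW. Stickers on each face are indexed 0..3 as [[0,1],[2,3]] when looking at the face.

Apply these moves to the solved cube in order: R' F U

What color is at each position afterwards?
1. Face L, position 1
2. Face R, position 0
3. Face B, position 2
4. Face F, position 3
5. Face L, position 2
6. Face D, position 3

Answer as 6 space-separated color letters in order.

Answer: G Y Y W O G

Derivation:
After move 1 (R'): R=RRRR U=WBWB F=GWGW D=YGYG B=YBYB
After move 2 (F): F=GGWW U=WBOO R=WRBR D=RRYG L=OYOG
After move 3 (U): U=OWOB F=WRWW R=YBBR B=OYYB L=GGOG
Query 1: L[1] = G
Query 2: R[0] = Y
Query 3: B[2] = Y
Query 4: F[3] = W
Query 5: L[2] = O
Query 6: D[3] = G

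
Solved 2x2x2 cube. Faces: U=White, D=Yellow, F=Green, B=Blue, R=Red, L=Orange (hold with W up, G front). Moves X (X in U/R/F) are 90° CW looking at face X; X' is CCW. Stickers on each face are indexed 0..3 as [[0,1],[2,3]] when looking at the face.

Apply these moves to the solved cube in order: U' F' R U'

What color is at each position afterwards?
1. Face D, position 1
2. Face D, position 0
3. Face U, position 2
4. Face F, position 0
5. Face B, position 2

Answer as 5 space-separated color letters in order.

After move 1 (U'): U=WWWW F=OOGG R=GGRR B=RRBB L=BBOO
After move 2 (F'): F=OGOG U=WWGR R=YGYR D=BOYY L=BWOW
After move 3 (R): R=YYRG U=WGGG F=OOOY D=BBYR B=RRWB
After move 4 (U'): U=GGWG F=BWOY R=OORG B=YYWB L=RROW
Query 1: D[1] = B
Query 2: D[0] = B
Query 3: U[2] = W
Query 4: F[0] = B
Query 5: B[2] = W

Answer: B B W B W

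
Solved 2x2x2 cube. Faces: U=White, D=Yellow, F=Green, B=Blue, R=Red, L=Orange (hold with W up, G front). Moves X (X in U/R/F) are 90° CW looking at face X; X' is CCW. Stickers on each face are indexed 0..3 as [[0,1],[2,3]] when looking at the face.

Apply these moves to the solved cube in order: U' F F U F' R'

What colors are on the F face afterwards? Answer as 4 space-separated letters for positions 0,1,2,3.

After move 1 (U'): U=WWWW F=OOGG R=GGRR B=RRBB L=BBOO
After move 2 (F): F=GOGO U=WWOB R=WGWR D=RGYY L=BYOY
After move 3 (F): F=GGOO U=WWYY R=OGBR D=WWYY L=BROG
After move 4 (U): U=YWYW F=OGOO R=RRBR B=BRBB L=GGOG
After move 5 (F'): F=GOOO U=YWRB R=WRWR D=GGYY L=GWOY
After move 6 (R'): R=RRWW U=YBRB F=GWOB D=GOYO B=YRGB
Query: F face = GWOB

Answer: G W O B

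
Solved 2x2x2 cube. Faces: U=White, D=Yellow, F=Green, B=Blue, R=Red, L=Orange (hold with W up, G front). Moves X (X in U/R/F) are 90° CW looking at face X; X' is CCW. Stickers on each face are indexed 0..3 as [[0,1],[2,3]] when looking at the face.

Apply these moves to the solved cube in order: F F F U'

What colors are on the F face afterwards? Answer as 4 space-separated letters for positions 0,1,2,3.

Answer: O W G G

Derivation:
After move 1 (F): F=GGGG U=WWOO R=WRWR D=RRYY L=OYOY
After move 2 (F): F=GGGG U=WWYY R=OROR D=WWYY L=OROR
After move 3 (F): F=GGGG U=WWRR R=YRYR D=OOYY L=OWOW
After move 4 (U'): U=WRWR F=OWGG R=GGYR B=YRBB L=BBOW
Query: F face = OWGG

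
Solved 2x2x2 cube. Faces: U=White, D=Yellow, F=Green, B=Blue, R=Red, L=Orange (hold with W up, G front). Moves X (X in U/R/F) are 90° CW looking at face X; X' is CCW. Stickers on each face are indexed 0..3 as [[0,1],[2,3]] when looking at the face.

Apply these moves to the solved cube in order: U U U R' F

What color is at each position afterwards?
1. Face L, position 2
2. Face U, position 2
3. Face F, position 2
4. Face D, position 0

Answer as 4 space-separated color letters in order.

After move 1 (U): U=WWWW F=RRGG R=BBRR B=OOBB L=GGOO
After move 2 (U): U=WWWW F=BBGG R=OORR B=GGBB L=RROO
After move 3 (U): U=WWWW F=OOGG R=GGRR B=RRBB L=BBOO
After move 4 (R'): R=GRGR U=WBWR F=OWGW D=YOYG B=YRYB
After move 5 (F): F=GOWW U=WBOB R=WRRR D=GGYG L=BYOO
Query 1: L[2] = O
Query 2: U[2] = O
Query 3: F[2] = W
Query 4: D[0] = G

Answer: O O W G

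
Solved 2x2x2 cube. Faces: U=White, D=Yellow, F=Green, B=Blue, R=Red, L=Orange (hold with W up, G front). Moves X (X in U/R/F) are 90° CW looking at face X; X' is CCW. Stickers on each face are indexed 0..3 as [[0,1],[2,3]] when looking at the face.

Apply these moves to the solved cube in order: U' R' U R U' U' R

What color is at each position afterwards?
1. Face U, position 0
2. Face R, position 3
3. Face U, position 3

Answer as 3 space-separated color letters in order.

After move 1 (U'): U=WWWW F=OOGG R=GGRR B=RRBB L=BBOO
After move 2 (R'): R=GRGR U=WBWR F=OWGW D=YOYG B=YRYB
After move 3 (U): U=WWRB F=GRGW R=YRGR B=BBYB L=OWOO
After move 4 (R): R=GYRR U=WRRW F=GOGG D=YYYB B=BBWB
After move 5 (U'): U=RWWR F=OWGG R=GORR B=GYWB L=BBOO
After move 6 (U'): U=WRRW F=BBGG R=OWRR B=GOWB L=GYOO
After move 7 (R): R=RORW U=WBRG F=BYGB D=YWYG B=WORB
Query 1: U[0] = W
Query 2: R[3] = W
Query 3: U[3] = G

Answer: W W G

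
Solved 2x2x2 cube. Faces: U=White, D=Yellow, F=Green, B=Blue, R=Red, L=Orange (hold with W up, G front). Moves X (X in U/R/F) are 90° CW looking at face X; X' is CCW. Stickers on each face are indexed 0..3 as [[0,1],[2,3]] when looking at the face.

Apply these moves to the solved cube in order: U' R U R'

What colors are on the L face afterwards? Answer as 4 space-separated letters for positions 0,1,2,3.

After move 1 (U'): U=WWWW F=OOGG R=GGRR B=RRBB L=BBOO
After move 2 (R): R=RGRG U=WOWG F=OYGY D=YBYR B=WRWB
After move 3 (U): U=WWGO F=RGGY R=WRRG B=BBWB L=OYOO
After move 4 (R'): R=RGWR U=WWGB F=RWGO D=YGYY B=RBBB
Query: L face = OYOO

Answer: O Y O O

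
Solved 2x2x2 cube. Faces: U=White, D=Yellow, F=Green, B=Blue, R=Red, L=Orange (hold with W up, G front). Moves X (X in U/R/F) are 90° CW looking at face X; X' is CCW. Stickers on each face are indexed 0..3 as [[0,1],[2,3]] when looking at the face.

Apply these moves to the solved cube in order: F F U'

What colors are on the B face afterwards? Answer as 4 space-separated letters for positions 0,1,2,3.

After move 1 (F): F=GGGG U=WWOO R=WRWR D=RRYY L=OYOY
After move 2 (F): F=GGGG U=WWYY R=OROR D=WWYY L=OROR
After move 3 (U'): U=WYWY F=ORGG R=GGOR B=ORBB L=BBOR
Query: B face = ORBB

Answer: O R B B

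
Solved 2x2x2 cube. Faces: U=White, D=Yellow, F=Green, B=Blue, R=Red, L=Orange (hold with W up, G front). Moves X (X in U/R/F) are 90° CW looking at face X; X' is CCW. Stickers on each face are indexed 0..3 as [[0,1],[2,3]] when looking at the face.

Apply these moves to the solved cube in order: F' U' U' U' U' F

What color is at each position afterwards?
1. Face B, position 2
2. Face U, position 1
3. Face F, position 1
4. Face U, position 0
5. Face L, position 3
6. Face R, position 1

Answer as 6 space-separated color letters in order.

Answer: B W G W O R

Derivation:
After move 1 (F'): F=GGGG U=WWRR R=YRYR D=OOYY L=OWOW
After move 2 (U'): U=WRWR F=OWGG R=GGYR B=YRBB L=BBOW
After move 3 (U'): U=RRWW F=BBGG R=OWYR B=GGBB L=YROW
After move 4 (U'): U=RWRW F=YRGG R=BBYR B=OWBB L=GGOW
After move 5 (U'): U=WWRR F=GGGG R=YRYR B=BBBB L=OWOW
After move 6 (F): F=GGGG U=WWWW R=RRRR D=YYYY L=OOOO
Query 1: B[2] = B
Query 2: U[1] = W
Query 3: F[1] = G
Query 4: U[0] = W
Query 5: L[3] = O
Query 6: R[1] = R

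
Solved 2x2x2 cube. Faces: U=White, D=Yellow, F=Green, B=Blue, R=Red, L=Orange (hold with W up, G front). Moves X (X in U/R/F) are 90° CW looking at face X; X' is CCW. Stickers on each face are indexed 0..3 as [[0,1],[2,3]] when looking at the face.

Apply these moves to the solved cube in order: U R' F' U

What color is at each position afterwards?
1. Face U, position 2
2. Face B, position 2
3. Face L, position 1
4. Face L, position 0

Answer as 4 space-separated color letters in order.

After move 1 (U): U=WWWW F=RRGG R=BBRR B=OOBB L=GGOO
After move 2 (R'): R=BRBR U=WBWO F=RWGW D=YRYG B=YOYB
After move 3 (F'): F=WWRG U=WBBB R=RRYR D=GOYG L=GOOW
After move 4 (U): U=BWBB F=RRRG R=YOYR B=GOYB L=WWOW
Query 1: U[2] = B
Query 2: B[2] = Y
Query 3: L[1] = W
Query 4: L[0] = W

Answer: B Y W W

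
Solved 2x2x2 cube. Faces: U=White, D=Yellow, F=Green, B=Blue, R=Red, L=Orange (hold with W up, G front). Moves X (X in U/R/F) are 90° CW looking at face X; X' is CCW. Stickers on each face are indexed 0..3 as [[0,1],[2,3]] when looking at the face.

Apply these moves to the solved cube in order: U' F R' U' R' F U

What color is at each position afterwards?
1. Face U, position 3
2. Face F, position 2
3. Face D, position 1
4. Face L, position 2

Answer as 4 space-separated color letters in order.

Answer: G O W O

Derivation:
After move 1 (U'): U=WWWW F=OOGG R=GGRR B=RRBB L=BBOO
After move 2 (F): F=GOGO U=WWOB R=WGWR D=RGYY L=BYOY
After move 3 (R'): R=GRWW U=WBOR F=GWGB D=ROYO B=YRGB
After move 4 (U'): U=BRWO F=BYGB R=GWWW B=GRGB L=YROY
After move 5 (R'): R=WWGW U=BGWG F=BRGO D=RYYB B=OROB
After move 6 (F): F=GBOR U=BGYR R=WWGW D=GWYB L=YROY
After move 7 (U): U=YBRG F=WWOR R=ORGW B=YROB L=GBOY
Query 1: U[3] = G
Query 2: F[2] = O
Query 3: D[1] = W
Query 4: L[2] = O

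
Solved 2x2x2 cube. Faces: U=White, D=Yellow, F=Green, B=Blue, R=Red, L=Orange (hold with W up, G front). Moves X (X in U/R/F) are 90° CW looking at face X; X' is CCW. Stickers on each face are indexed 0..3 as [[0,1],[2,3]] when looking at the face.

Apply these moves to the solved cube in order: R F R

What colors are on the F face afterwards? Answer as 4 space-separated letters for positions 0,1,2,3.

Answer: G R Y B

Derivation:
After move 1 (R): R=RRRR U=WGWG F=GYGY D=YBYB B=WBWB
After move 2 (F): F=GGYY U=WGOO R=WRGR D=RRYB L=OYOB
After move 3 (R): R=GWRR U=WGOY F=GRYB D=RWYW B=OBGB
Query: F face = GRYB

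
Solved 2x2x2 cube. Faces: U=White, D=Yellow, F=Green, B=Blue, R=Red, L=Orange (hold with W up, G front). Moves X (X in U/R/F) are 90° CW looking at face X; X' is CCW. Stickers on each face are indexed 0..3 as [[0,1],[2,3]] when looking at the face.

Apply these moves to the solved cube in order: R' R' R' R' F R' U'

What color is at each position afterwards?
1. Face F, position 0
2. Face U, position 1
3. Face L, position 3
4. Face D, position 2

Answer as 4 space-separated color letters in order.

Answer: O B Y Y

Derivation:
After move 1 (R'): R=RRRR U=WBWB F=GWGW D=YGYG B=YBYB
After move 2 (R'): R=RRRR U=WYWY F=GBGB D=YWYW B=GBGB
After move 3 (R'): R=RRRR U=WGWG F=GYGY D=YBYB B=WBWB
After move 4 (R'): R=RRRR U=WWWW F=GGGG D=YYYY B=BBBB
After move 5 (F): F=GGGG U=WWOO R=WRWR D=RRYY L=OYOY
After move 6 (R'): R=RRWW U=WBOB F=GWGO D=RGYG B=YBRB
After move 7 (U'): U=BBWO F=OYGO R=GWWW B=RRRB L=YBOY
Query 1: F[0] = O
Query 2: U[1] = B
Query 3: L[3] = Y
Query 4: D[2] = Y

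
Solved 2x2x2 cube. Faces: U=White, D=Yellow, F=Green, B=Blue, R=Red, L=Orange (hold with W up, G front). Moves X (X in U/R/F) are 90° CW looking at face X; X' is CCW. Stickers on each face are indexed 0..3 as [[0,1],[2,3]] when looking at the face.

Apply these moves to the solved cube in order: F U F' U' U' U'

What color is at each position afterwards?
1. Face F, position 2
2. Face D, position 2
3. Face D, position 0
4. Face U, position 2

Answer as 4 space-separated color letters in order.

After move 1 (F): F=GGGG U=WWOO R=WRWR D=RRYY L=OYOY
After move 2 (U): U=OWOW F=WRGG R=BBWR B=OYBB L=GGOY
After move 3 (F'): F=RGWG U=OWBW R=RBRR D=GYYY L=GWOO
After move 4 (U'): U=WWOB F=GWWG R=RGRR B=RBBB L=OYOO
After move 5 (U'): U=WBWO F=OYWG R=GWRR B=RGBB L=RBOO
After move 6 (U'): U=BOWW F=RBWG R=OYRR B=GWBB L=RGOO
Query 1: F[2] = W
Query 2: D[2] = Y
Query 3: D[0] = G
Query 4: U[2] = W

Answer: W Y G W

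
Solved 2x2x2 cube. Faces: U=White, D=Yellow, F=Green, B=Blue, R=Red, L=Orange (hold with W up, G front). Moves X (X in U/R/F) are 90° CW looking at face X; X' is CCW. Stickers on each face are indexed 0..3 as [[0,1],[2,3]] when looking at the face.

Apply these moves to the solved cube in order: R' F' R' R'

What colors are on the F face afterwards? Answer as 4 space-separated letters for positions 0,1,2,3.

Answer: W Y G Y

Derivation:
After move 1 (R'): R=RRRR U=WBWB F=GWGW D=YGYG B=YBYB
After move 2 (F'): F=WWGG U=WBRR R=GRYR D=OOYG L=OBOW
After move 3 (R'): R=RRGY U=WYRY F=WBGR D=OWYG B=GBOB
After move 4 (R'): R=RYRG U=WORG F=WYGY D=OBYR B=GBWB
Query: F face = WYGY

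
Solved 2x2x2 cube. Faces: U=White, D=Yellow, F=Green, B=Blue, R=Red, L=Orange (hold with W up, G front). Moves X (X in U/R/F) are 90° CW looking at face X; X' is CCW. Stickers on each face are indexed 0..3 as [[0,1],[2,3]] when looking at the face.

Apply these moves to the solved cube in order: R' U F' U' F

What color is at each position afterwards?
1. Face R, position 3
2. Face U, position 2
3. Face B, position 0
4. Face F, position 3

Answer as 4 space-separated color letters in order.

After move 1 (R'): R=RRRR U=WBWB F=GWGW D=YGYG B=YBYB
After move 2 (U): U=WWBB F=RRGW R=YBRR B=OOYB L=GWOO
After move 3 (F'): F=RWRG U=WWYR R=GBYR D=WOYG L=GBOB
After move 4 (U'): U=WRWY F=GBRG R=RWYR B=GBYB L=OOOB
After move 5 (F): F=RGGB U=WRBO R=WWYR D=YRYG L=OWOO
Query 1: R[3] = R
Query 2: U[2] = B
Query 3: B[0] = G
Query 4: F[3] = B

Answer: R B G B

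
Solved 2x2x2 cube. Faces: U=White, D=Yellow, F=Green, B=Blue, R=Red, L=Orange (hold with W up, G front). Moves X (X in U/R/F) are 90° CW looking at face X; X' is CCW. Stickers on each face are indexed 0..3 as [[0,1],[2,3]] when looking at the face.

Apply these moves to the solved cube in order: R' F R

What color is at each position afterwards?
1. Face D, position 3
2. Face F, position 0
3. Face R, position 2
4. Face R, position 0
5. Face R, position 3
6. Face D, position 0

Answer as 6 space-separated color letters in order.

After move 1 (R'): R=RRRR U=WBWB F=GWGW D=YGYG B=YBYB
After move 2 (F): F=GGWW U=WBOO R=WRBR D=RRYG L=OYOG
After move 3 (R): R=BWRR U=WGOW F=GRWG D=RYYY B=OBBB
Query 1: D[3] = Y
Query 2: F[0] = G
Query 3: R[2] = R
Query 4: R[0] = B
Query 5: R[3] = R
Query 6: D[0] = R

Answer: Y G R B R R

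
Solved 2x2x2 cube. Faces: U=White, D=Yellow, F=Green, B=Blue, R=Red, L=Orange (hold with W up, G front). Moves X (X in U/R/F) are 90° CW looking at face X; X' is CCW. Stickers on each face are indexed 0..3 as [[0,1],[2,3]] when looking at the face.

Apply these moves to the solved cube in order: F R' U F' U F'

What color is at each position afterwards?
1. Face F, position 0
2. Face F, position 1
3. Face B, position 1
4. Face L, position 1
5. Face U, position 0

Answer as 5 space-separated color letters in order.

Answer: B G B W Y

Derivation:
After move 1 (F): F=GGGG U=WWOO R=WRWR D=RRYY L=OYOY
After move 2 (R'): R=RRWW U=WBOB F=GWGO D=RGYG B=YBRB
After move 3 (U): U=OWBB F=RRGO R=YBWW B=OYRB L=GWOY
After move 4 (F'): F=RORG U=OWYW R=GBRW D=WYYG L=GBOB
After move 5 (U): U=YOWW F=GBRG R=OYRW B=GBRB L=ROOB
After move 6 (F'): F=BGGR U=YOOR R=YYWW D=OBYG L=RWOW
Query 1: F[0] = B
Query 2: F[1] = G
Query 3: B[1] = B
Query 4: L[1] = W
Query 5: U[0] = Y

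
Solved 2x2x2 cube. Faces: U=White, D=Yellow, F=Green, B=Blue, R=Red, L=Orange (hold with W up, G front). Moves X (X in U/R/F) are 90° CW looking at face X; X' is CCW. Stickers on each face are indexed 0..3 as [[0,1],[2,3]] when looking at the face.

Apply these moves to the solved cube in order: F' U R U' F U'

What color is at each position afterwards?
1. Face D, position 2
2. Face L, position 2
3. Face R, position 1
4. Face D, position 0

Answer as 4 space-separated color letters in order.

After move 1 (F'): F=GGGG U=WWRR R=YRYR D=OOYY L=OWOW
After move 2 (U): U=RWRW F=YRGG R=BBYR B=OWBB L=GGOW
After move 3 (R): R=YBRB U=RRRG F=YOGY D=OBYO B=WWWB
After move 4 (U'): U=RGRR F=GGGY R=YORB B=YBWB L=WWOW
After move 5 (F): F=GGYG U=RGWW R=RORB D=RYYO L=WOOB
After move 6 (U'): U=GWRW F=WOYG R=GGRB B=ROWB L=YBOB
Query 1: D[2] = Y
Query 2: L[2] = O
Query 3: R[1] = G
Query 4: D[0] = R

Answer: Y O G R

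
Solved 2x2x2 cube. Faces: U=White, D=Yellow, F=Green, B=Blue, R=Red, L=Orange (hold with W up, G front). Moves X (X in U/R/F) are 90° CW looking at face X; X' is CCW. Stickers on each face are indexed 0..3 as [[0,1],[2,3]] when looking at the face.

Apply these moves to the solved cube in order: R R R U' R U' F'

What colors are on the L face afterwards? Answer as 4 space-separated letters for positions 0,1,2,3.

Answer: W W O B

Derivation:
After move 1 (R): R=RRRR U=WGWG F=GYGY D=YBYB B=WBWB
After move 2 (R): R=RRRR U=WYWY F=GBGB D=YWYW B=GBGB
After move 3 (R): R=RRRR U=WBWB F=GWGW D=YGYG B=YBYB
After move 4 (U'): U=BBWW F=OOGW R=GWRR B=RRYB L=YBOO
After move 5 (R): R=RGRW U=BOWW F=OGGG D=YYYR B=WRBB
After move 6 (U'): U=OWBW F=YBGG R=OGRW B=RGBB L=WROO
After move 7 (F'): F=BGYG U=OWOR R=YGYW D=ROYR L=WWOB
Query: L face = WWOB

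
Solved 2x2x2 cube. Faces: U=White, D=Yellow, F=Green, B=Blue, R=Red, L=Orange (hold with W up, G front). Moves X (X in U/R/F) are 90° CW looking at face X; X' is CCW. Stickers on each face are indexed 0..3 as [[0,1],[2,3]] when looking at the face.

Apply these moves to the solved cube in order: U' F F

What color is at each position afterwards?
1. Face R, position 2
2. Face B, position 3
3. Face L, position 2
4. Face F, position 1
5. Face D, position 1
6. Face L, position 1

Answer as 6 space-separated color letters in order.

After move 1 (U'): U=WWWW F=OOGG R=GGRR B=RRBB L=BBOO
After move 2 (F): F=GOGO U=WWOB R=WGWR D=RGYY L=BYOY
After move 3 (F): F=GGOO U=WWYY R=OGBR D=WWYY L=BROG
Query 1: R[2] = B
Query 2: B[3] = B
Query 3: L[2] = O
Query 4: F[1] = G
Query 5: D[1] = W
Query 6: L[1] = R

Answer: B B O G W R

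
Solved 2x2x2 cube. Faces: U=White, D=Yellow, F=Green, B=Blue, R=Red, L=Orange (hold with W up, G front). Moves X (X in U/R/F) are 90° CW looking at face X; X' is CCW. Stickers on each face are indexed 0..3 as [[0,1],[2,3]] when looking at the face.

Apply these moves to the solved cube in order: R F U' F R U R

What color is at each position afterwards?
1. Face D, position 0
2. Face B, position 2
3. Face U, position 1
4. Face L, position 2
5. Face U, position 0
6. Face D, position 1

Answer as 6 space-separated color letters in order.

After move 1 (R): R=RRRR U=WGWG F=GYGY D=YBYB B=WBWB
After move 2 (F): F=GGYY U=WGOO R=WRGR D=RRYB L=OYOB
After move 3 (U'): U=GOWO F=OYYY R=GGGR B=WRWB L=WBOB
After move 4 (F): F=YOYY U=GOBB R=WGOR D=GGYB L=WROR
After move 5 (R): R=OWRG U=GOBY F=YGYB D=GWYW B=BROB
After move 6 (U): U=BGYO F=OWYB R=BRRG B=WROB L=YGOR
After move 7 (R): R=RBGR U=BWYB F=OWYW D=GOYW B=ORGB
Query 1: D[0] = G
Query 2: B[2] = G
Query 3: U[1] = W
Query 4: L[2] = O
Query 5: U[0] = B
Query 6: D[1] = O

Answer: G G W O B O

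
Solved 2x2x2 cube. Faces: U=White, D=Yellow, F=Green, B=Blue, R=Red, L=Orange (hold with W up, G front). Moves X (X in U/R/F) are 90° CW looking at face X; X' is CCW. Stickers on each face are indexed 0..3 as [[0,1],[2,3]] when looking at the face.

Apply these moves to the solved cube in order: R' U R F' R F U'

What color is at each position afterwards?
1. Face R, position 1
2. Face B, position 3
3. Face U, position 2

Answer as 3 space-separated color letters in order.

Answer: G B W

Derivation:
After move 1 (R'): R=RRRR U=WBWB F=GWGW D=YGYG B=YBYB
After move 2 (U): U=WWBB F=RRGW R=YBRR B=OOYB L=GWOO
After move 3 (R): R=RYRB U=WRBW F=RGGG D=YYYO B=BOWB
After move 4 (F'): F=GGRG U=WRRR R=YYYB D=WOYO L=GWOB
After move 5 (R): R=YYBY U=WGRG F=GORO D=WWYB B=RORB
After move 6 (F): F=RGOO U=WGBW R=RYGY D=BYYB L=GWOW
After move 7 (U'): U=GWWB F=GWOO R=RGGY B=RYRB L=ROOW
Query 1: R[1] = G
Query 2: B[3] = B
Query 3: U[2] = W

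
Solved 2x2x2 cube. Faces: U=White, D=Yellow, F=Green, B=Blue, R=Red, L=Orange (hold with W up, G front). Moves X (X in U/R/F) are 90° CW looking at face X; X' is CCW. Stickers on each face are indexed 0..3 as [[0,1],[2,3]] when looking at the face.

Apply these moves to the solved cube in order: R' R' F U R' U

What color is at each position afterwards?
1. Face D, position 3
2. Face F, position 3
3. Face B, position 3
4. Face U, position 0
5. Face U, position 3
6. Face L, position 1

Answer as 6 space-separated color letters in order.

Answer: B Y B O G W

Derivation:
After move 1 (R'): R=RRRR U=WBWB F=GWGW D=YGYG B=YBYB
After move 2 (R'): R=RRRR U=WYWY F=GBGB D=YWYW B=GBGB
After move 3 (F): F=GGBB U=WYOO R=WRYR D=RRYW L=OYOW
After move 4 (U): U=OWOY F=WRBB R=GBYR B=OYGB L=GGOW
After move 5 (R'): R=BRGY U=OGOO F=WWBY D=RRYB B=WYRB
After move 6 (U): U=OOOG F=BRBY R=WYGY B=GGRB L=WWOW
Query 1: D[3] = B
Query 2: F[3] = Y
Query 3: B[3] = B
Query 4: U[0] = O
Query 5: U[3] = G
Query 6: L[1] = W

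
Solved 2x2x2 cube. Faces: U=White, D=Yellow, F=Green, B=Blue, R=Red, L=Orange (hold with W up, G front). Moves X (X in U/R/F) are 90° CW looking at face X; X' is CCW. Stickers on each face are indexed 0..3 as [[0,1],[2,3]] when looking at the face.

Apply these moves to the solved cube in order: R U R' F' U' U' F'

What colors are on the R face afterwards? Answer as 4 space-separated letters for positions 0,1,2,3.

After move 1 (R): R=RRRR U=WGWG F=GYGY D=YBYB B=WBWB
After move 2 (U): U=WWGG F=RRGY R=WBRR B=OOWB L=GYOO
After move 3 (R'): R=BRWR U=WWGO F=RWGG D=YRYY B=BOBB
After move 4 (F'): F=WGRG U=WWBW R=RRYR D=YOYY L=GOOG
After move 5 (U'): U=WWWB F=GORG R=WGYR B=RRBB L=BOOG
After move 6 (U'): U=WBWW F=BORG R=GOYR B=WGBB L=RROG
After move 7 (F'): F=OGBR U=WBGY R=OOYR D=RGYY L=RWOW
Query: R face = OOYR

Answer: O O Y R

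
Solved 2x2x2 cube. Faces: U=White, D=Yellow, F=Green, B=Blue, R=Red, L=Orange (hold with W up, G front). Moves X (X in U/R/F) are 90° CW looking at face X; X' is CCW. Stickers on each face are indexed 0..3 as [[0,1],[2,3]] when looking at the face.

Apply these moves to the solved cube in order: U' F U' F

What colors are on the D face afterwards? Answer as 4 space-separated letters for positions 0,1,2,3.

Answer: W G Y Y

Derivation:
After move 1 (U'): U=WWWW F=OOGG R=GGRR B=RRBB L=BBOO
After move 2 (F): F=GOGO U=WWOB R=WGWR D=RGYY L=BYOY
After move 3 (U'): U=WBWO F=BYGO R=GOWR B=WGBB L=RROY
After move 4 (F): F=GBOY U=WBYR R=WOOR D=WGYY L=RROG
Query: D face = WGYY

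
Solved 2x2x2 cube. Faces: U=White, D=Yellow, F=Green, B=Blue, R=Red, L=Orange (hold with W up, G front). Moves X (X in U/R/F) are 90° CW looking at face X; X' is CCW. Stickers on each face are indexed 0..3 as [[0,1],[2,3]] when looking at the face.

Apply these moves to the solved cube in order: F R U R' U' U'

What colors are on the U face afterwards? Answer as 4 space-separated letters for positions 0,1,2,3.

After move 1 (F): F=GGGG U=WWOO R=WRWR D=RRYY L=OYOY
After move 2 (R): R=WWRR U=WGOG F=GRGY D=RBYB B=OBWB
After move 3 (U): U=OWGG F=WWGY R=OBRR B=OYWB L=GROY
After move 4 (R'): R=BROR U=OWGO F=WWGG D=RWYY B=BYBB
After move 5 (U'): U=WOOG F=GRGG R=WWOR B=BRBB L=BYOY
After move 6 (U'): U=OGWO F=BYGG R=GROR B=WWBB L=BROY
Query: U face = OGWO

Answer: O G W O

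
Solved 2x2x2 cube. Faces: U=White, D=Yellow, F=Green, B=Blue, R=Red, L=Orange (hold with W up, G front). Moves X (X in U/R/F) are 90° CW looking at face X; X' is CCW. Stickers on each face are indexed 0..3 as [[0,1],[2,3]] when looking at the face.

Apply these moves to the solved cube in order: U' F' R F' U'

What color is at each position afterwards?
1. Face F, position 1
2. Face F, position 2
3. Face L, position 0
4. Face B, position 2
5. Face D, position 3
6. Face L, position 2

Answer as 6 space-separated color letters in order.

After move 1 (U'): U=WWWW F=OOGG R=GGRR B=RRBB L=BBOO
After move 2 (F'): F=OGOG U=WWGR R=YGYR D=BOYY L=BWOW
After move 3 (R): R=YYRG U=WGGG F=OOOY D=BBYR B=RRWB
After move 4 (F'): F=OYOO U=WGYR R=BYBG D=WWYR L=BGOG
After move 5 (U'): U=GRWY F=BGOO R=OYBG B=BYWB L=RROG
Query 1: F[1] = G
Query 2: F[2] = O
Query 3: L[0] = R
Query 4: B[2] = W
Query 5: D[3] = R
Query 6: L[2] = O

Answer: G O R W R O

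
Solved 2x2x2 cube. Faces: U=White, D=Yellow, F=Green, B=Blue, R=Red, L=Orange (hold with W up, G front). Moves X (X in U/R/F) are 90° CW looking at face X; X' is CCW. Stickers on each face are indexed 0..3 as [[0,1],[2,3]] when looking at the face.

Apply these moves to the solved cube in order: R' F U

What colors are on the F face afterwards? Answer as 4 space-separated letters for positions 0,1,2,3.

After move 1 (R'): R=RRRR U=WBWB F=GWGW D=YGYG B=YBYB
After move 2 (F): F=GGWW U=WBOO R=WRBR D=RRYG L=OYOG
After move 3 (U): U=OWOB F=WRWW R=YBBR B=OYYB L=GGOG
Query: F face = WRWW

Answer: W R W W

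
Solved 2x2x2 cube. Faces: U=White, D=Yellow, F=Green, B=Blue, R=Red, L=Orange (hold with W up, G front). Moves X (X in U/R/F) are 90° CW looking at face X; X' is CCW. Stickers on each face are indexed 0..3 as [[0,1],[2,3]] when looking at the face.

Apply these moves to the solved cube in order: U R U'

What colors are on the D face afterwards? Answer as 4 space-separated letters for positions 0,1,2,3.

Answer: Y B Y O

Derivation:
After move 1 (U): U=WWWW F=RRGG R=BBRR B=OOBB L=GGOO
After move 2 (R): R=RBRB U=WRWG F=RYGY D=YBYO B=WOWB
After move 3 (U'): U=RGWW F=GGGY R=RYRB B=RBWB L=WOOO
Query: D face = YBYO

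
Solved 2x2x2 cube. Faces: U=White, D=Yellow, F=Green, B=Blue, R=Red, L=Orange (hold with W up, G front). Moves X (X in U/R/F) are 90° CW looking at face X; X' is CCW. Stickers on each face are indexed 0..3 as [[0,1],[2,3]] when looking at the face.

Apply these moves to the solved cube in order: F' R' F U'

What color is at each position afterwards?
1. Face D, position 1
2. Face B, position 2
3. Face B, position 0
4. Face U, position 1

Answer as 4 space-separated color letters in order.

After move 1 (F'): F=GGGG U=WWRR R=YRYR D=OOYY L=OWOW
After move 2 (R'): R=RRYY U=WBRB F=GWGR D=OGYG B=YBOB
After move 3 (F): F=GGRW U=WBWW R=RRBY D=YRYG L=OOOG
After move 4 (U'): U=BWWW F=OORW R=GGBY B=RROB L=YBOG
Query 1: D[1] = R
Query 2: B[2] = O
Query 3: B[0] = R
Query 4: U[1] = W

Answer: R O R W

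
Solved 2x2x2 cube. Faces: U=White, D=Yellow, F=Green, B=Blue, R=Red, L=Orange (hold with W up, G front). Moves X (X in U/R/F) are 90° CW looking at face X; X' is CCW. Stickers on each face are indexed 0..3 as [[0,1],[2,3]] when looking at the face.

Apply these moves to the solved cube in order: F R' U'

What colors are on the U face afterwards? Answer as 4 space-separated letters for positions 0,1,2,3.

After move 1 (F): F=GGGG U=WWOO R=WRWR D=RRYY L=OYOY
After move 2 (R'): R=RRWW U=WBOB F=GWGO D=RGYG B=YBRB
After move 3 (U'): U=BBWO F=OYGO R=GWWW B=RRRB L=YBOY
Query: U face = BBWO

Answer: B B W O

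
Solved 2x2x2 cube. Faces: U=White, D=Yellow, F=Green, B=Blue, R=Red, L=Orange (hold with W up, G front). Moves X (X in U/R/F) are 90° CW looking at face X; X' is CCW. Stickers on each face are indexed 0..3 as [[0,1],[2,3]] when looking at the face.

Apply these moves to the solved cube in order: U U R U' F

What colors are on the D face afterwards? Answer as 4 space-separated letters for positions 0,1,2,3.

Answer: R B Y G

Derivation:
After move 1 (U): U=WWWW F=RRGG R=BBRR B=OOBB L=GGOO
After move 2 (U): U=WWWW F=BBGG R=OORR B=GGBB L=RROO
After move 3 (R): R=RORO U=WBWG F=BYGY D=YBYG B=WGWB
After move 4 (U'): U=BGWW F=RRGY R=BYRO B=ROWB L=WGOO
After move 5 (F): F=GRYR U=BGOG R=WYWO D=RBYG L=WYOB
Query: D face = RBYG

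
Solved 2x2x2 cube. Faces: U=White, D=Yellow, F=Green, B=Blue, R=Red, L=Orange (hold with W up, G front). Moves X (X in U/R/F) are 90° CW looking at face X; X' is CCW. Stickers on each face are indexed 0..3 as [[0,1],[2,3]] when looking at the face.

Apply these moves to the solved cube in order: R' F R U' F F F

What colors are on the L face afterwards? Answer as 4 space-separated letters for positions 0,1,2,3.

After move 1 (R'): R=RRRR U=WBWB F=GWGW D=YGYG B=YBYB
After move 2 (F): F=GGWW U=WBOO R=WRBR D=RRYG L=OYOG
After move 3 (R): R=BWRR U=WGOW F=GRWG D=RYYY B=OBBB
After move 4 (U'): U=GWWO F=OYWG R=GRRR B=BWBB L=OBOG
After move 5 (F): F=WOGY U=GWGB R=WROR D=RGYY L=OROY
After move 6 (F): F=GWYO U=GWYR R=GRBR D=OWYY L=OROG
After move 7 (F): F=YGOW U=GWGR R=YRRR D=BGYY L=OOOW
Query: L face = OOOW

Answer: O O O W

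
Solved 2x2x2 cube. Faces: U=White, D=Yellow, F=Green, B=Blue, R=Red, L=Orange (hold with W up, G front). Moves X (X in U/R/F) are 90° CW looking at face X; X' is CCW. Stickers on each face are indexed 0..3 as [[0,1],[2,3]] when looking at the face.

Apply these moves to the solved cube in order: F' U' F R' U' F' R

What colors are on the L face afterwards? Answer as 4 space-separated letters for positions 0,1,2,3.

After move 1 (F'): F=GGGG U=WWRR R=YRYR D=OOYY L=OWOW
After move 2 (U'): U=WRWR F=OWGG R=GGYR B=YRBB L=BBOW
After move 3 (F): F=GOGW U=WRWB R=WGRR D=YGYY L=BOOO
After move 4 (R'): R=GRWR U=WBWY F=GRGB D=YOYW B=YRGB
After move 5 (U'): U=BYWW F=BOGB R=GRWR B=GRGB L=YROO
After move 6 (F'): F=OBBG U=BYGW R=ORYR D=ROYW L=YWOW
After move 7 (R): R=YORR U=BBGG F=OOBW D=RGYG B=WRYB
Query: L face = YWOW

Answer: Y W O W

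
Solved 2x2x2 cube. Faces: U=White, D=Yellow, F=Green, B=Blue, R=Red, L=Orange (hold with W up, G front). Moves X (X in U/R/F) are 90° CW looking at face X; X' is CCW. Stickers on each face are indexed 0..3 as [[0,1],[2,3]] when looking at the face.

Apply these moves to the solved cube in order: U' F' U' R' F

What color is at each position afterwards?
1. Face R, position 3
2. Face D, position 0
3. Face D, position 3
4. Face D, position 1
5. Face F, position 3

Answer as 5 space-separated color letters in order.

Answer: Y O G G R

Derivation:
After move 1 (U'): U=WWWW F=OOGG R=GGRR B=RRBB L=BBOO
After move 2 (F'): F=OGOG U=WWGR R=YGYR D=BOYY L=BWOW
After move 3 (U'): U=WRWG F=BWOG R=OGYR B=YGBB L=RROW
After move 4 (R'): R=GROY U=WBWY F=BROG D=BWYG B=YGOB
After move 5 (F): F=OBGR U=WBWR R=WRYY D=OGYG L=RBOW
Query 1: R[3] = Y
Query 2: D[0] = O
Query 3: D[3] = G
Query 4: D[1] = G
Query 5: F[3] = R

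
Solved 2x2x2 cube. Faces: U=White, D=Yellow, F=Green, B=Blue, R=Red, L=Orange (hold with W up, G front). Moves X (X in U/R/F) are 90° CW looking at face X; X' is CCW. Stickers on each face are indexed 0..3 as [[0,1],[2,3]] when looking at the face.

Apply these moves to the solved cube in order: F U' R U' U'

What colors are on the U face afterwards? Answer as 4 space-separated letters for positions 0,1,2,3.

After move 1 (F): F=GGGG U=WWOO R=WRWR D=RRYY L=OYOY
After move 2 (U'): U=WOWO F=OYGG R=GGWR B=WRBB L=BBOY
After move 3 (R): R=WGRG U=WYWG F=ORGY D=RBYW B=OROB
After move 4 (U'): U=YGWW F=BBGY R=ORRG B=WGOB L=OROY
After move 5 (U'): U=GWYW F=ORGY R=BBRG B=OROB L=WGOY
Query: U face = GWYW

Answer: G W Y W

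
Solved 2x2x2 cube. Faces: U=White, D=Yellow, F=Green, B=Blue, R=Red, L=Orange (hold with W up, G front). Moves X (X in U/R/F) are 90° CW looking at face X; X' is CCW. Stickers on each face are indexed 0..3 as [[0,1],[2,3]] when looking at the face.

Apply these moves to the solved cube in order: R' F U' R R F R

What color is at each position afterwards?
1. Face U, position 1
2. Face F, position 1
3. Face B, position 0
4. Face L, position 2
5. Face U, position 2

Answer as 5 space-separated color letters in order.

Answer: O R B O G

Derivation:
After move 1 (R'): R=RRRR U=WBWB F=GWGW D=YGYG B=YBYB
After move 2 (F): F=GGWW U=WBOO R=WRBR D=RRYG L=OYOG
After move 3 (U'): U=BOWO F=OYWW R=GGBR B=WRYB L=YBOG
After move 4 (R): R=BGRG U=BYWW F=ORWG D=RYYW B=OROB
After move 5 (R): R=RBGG U=BRWG F=OYWW D=ROYO B=WRYB
After move 6 (F): F=WOWY U=BRGB R=WBGG D=GRYO L=YROO
After move 7 (R): R=GWGB U=BOGY F=WRWO D=GYYW B=BRRB
Query 1: U[1] = O
Query 2: F[1] = R
Query 3: B[0] = B
Query 4: L[2] = O
Query 5: U[2] = G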